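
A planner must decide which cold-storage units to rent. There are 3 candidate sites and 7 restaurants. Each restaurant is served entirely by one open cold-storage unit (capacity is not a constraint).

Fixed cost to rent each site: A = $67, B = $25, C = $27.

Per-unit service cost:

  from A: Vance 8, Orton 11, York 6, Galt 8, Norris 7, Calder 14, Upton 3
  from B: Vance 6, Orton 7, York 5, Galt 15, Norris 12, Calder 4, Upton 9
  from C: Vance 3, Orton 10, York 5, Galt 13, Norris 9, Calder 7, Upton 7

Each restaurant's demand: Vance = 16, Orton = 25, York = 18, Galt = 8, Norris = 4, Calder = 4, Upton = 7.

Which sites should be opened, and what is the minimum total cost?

For any fixed open set, each restaurant goes to its cheapest open site; total = fixed + service.
{A, B, C}: Vance→C 3·16=48, Orton→B 7·25=175, York→B 5·18=90, Galt→A 8·8=64, Norris→A 7·4=28, Calder→B 4·4=16, Upton→A 3·7=21. Service 442; fixed 119; total 561.
{B, C}: Vance→C 3·16=48, Orton→B 7·25=175, York→B 5·18=90, Galt→C 13·8=104, Norris→C 9·4=36, Calder→B 4·4=16, Upton→C 7·7=49. Service 518; fixed 52; total 570.
{A, B}: Vance→B 6·16=96, Orton→B 7·25=175, York→B 5·18=90, Galt→A 8·8=64, Norris→A 7·4=28, Calder→B 4·4=16, Upton→A 3·7=21. Service 490; fixed 92; total 582.
{B}: Vance→B 6·16=96, Orton→B 7·25=175, York→B 5·18=90, Galt→B 15·8=120, Norris→B 12·4=48, Calder→B 4·4=16, Upton→B 9·7=63. Service 608; fixed 25; total 633.
No other subset beats 561.

Open A, B and C; minimum total cost 561.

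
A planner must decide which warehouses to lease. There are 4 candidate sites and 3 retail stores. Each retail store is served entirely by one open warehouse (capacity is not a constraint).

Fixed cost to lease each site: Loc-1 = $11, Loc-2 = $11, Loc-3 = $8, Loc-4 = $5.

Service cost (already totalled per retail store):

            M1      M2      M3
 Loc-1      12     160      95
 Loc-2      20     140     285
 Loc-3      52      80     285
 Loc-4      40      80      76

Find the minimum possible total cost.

For any fixed open set, each retail store goes to its cheapest open site; total = fixed + service.
{Loc-1, Loc-4}: M1→Loc-1 12, M2→Loc-4 80, M3→Loc-4 76. Service 168; fixed 16; total 184.
{Loc-1, Loc-3, Loc-4}: service 168 + fixed 24 = 192
{Loc-2, Loc-4}: M1→Loc-2 20, M2→Loc-4 80, M3→Loc-4 76. Service 176; fixed 16; total 192.
{Loc-1, Loc-2, Loc-3, Loc-4}: M1→Loc-1 12, M2→Loc-3 80, M3→Loc-4 76. Service 168; fixed 35; total 203.
No other subset beats 184.

Minimum total cost: 184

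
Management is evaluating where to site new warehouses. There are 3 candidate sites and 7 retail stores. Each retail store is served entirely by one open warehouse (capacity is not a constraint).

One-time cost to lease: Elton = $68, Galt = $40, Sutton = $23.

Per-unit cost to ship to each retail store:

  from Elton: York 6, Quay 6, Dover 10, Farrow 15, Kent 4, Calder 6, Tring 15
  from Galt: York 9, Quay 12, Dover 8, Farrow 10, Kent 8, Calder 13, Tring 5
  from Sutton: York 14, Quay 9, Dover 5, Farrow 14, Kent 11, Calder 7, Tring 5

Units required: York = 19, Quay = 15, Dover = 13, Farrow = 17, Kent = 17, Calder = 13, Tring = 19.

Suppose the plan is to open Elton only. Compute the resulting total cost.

Total cost: 1088

Each retail store is assigned to its cheapest site among the open ones.
{Elton}: York→Elton 6·19=114, Quay→Elton 6·15=90, Dover→Elton 10·13=130, Farrow→Elton 15·17=255, Kent→Elton 4·17=68, Calder→Elton 6·13=78, Tring→Elton 15·19=285. Service 1020; fixed 68; total 1088.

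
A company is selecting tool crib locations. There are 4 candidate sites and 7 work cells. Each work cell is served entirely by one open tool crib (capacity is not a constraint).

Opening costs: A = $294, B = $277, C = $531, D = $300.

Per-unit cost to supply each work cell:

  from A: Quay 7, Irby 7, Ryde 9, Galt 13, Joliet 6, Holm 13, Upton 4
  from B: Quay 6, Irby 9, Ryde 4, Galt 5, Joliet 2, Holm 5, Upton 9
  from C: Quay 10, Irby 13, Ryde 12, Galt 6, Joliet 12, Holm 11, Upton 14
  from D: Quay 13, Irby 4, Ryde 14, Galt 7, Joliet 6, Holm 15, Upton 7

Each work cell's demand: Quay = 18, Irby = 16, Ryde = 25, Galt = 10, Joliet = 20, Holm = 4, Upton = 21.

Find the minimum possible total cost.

For any fixed open set, each work cell goes to its cheapest open site; total = fixed + service.
{B}: Quay→B 6·18=108, Irby→B 9·16=144, Ryde→B 4·25=100, Galt→B 5·10=50, Joliet→B 2·20=40, Holm→B 5·4=20, Upton→B 9·21=189. Service 651; fixed 277; total 928.
{A, B}: Quay→B 6·18=108, Irby→A 7·16=112, Ryde→B 4·25=100, Galt→B 5·10=50, Joliet→B 2·20=40, Holm→B 5·4=20, Upton→A 4·21=84. Service 514; fixed 571; total 1085.
{B, D}: service 529 + fixed 577 = 1106
{A, B, C, D}: Quay→B 6·18=108, Irby→D 4·16=64, Ryde→B 4·25=100, Galt→B 5·10=50, Joliet→B 2·20=40, Holm→B 5·4=20, Upton→A 4·21=84. Service 466; fixed 1402; total 1868.
(All 15 nonempty subsets were checked; B only is lowest.)

Minimum total cost: 928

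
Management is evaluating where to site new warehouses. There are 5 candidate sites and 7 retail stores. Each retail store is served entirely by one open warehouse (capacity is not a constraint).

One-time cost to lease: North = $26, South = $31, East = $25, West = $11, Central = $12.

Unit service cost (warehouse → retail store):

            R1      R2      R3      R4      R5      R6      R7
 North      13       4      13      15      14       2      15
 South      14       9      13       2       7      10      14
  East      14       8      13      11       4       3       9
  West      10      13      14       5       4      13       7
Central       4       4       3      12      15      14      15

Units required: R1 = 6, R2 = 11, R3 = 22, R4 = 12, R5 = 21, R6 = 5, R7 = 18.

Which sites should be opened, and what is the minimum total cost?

For any fixed open set, each retail store goes to its cheapest open site; total = fixed + service.
{North, South, West, Central}: R1→Central 4·6=24, R2→North 4·11=44, R3→Central 3·22=66, R4→South 2·12=24, R5→West 4·21=84, R6→North 2·5=10, R7→West 7·18=126. Service 378; fixed 80; total 458.
{South, East, West, Central}: R1→Central 4·6=24, R2→Central 4·11=44, R3→Central 3·22=66, R4→South 2·12=24, R5→East 4·21=84, R6→East 3·5=15, R7→West 7·18=126. Service 383; fixed 79; total 462.
{North, West, Central}: service 414 + fixed 49 = 463
{North, South, East, West, Central}: service 378 + fixed 105 = 483
No other subset beats 458.

Open North, South, West and Central; minimum total cost 458.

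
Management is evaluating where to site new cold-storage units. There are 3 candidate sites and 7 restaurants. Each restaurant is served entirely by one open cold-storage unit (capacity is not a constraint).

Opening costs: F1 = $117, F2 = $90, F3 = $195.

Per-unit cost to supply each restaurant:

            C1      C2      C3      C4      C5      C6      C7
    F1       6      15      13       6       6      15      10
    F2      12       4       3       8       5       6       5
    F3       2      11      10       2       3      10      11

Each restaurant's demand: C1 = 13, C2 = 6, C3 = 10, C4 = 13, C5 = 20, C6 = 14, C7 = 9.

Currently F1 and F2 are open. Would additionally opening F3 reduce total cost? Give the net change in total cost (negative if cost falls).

No — net change +51 (cost rises by 51).

Current service cost with {F1, F2}: 439.
Adding F3: each restaurant re-picks its cheapest; new service cost 295, saving 144.
Extra fixed cost: 195. Net change = 195 − 144 = 51.
(Totals: 646 → 697.)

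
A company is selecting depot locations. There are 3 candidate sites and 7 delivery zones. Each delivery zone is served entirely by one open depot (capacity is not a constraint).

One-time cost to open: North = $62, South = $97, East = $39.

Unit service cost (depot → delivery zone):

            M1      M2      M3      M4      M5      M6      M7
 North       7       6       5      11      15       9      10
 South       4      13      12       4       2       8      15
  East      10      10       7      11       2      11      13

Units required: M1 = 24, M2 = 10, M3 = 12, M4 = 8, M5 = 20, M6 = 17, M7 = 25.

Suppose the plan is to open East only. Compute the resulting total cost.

Total cost: 1103

Each delivery zone is assigned to its cheapest site among the open ones.
{East}: M1→East 10·24=240, M2→East 10·10=100, M3→East 7·12=84, M4→East 11·8=88, M5→East 2·20=40, M6→East 11·17=187, M7→East 13·25=325. Service 1064; fixed 39; total 1103.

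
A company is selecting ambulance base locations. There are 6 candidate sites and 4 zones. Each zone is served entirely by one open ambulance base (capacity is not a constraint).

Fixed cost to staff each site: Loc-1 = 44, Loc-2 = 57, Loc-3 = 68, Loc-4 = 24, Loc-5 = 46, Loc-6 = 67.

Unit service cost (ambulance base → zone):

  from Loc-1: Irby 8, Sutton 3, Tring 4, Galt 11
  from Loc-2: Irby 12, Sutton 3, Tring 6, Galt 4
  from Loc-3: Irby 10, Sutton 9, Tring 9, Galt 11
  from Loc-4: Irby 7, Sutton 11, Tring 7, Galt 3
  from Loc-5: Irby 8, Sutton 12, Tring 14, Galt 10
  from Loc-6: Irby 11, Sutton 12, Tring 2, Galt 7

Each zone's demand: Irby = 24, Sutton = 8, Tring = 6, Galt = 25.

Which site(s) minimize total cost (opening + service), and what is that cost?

Open Loc-1 and Loc-4; minimum total cost 359.

For any fixed open set, each zone goes to its cheapest open site; total = fixed + service.
{Loc-1, Loc-4}: Irby→Loc-4 7·24=168, Sutton→Loc-1 3·8=24, Tring→Loc-1 4·6=24, Galt→Loc-4 3·25=75. Service 291; fixed 68; total 359.
{Loc-2, Loc-4}: service 303 + fixed 81 = 384
{Loc-4}: service 373 + fixed 24 = 397
{Loc-1, Loc-2, Loc-3, Loc-4, Loc-5, Loc-6}: service 279 + fixed 306 = 585
No other subset beats 359.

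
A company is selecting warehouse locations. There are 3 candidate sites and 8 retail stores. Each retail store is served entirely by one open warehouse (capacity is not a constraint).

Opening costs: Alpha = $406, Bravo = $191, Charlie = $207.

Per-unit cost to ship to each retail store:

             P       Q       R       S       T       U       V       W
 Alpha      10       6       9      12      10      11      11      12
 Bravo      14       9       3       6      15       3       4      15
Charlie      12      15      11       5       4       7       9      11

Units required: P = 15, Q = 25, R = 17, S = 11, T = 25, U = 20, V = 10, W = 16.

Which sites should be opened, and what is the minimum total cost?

For any fixed open set, each retail store goes to its cheapest open site; total = fixed + service.
{Bravo, Charlie}: P→Charlie 12·15=180, Q→Bravo 9·25=225, R→Bravo 3·17=51, S→Charlie 5·11=55, T→Charlie 4·25=100, U→Bravo 3·20=60, V→Bravo 4·10=40, W→Charlie 11·16=176. Service 887; fixed 398; total 1285.
{Bravo}: service 1267 + fixed 191 = 1458
{Charlie}: service 1303 + fixed 207 = 1510
{Alpha, Bravo, Charlie}: service 782 + fixed 804 = 1586
No other subset beats 1285.

Open Bravo and Charlie; minimum total cost 1285.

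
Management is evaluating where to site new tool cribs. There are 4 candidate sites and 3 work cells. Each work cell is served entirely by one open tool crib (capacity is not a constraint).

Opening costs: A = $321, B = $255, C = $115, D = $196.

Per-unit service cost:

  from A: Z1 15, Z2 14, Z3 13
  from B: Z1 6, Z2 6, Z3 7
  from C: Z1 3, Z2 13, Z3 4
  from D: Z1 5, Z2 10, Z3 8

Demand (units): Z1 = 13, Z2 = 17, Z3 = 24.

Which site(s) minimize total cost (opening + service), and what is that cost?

For any fixed open set, each work cell goes to its cheapest open site; total = fixed + service.
{C}: Z1→C 3·13=39, Z2→C 13·17=221, Z3→C 4·24=96. Service 356; fixed 115; total 471.
{B}: Z1→B 6·13=78, Z2→B 6·17=102, Z3→B 7·24=168. Service 348; fixed 255; total 603.
{B, C}: service 237 + fixed 370 = 607
{A, B, C, D}: service 237 + fixed 887 = 1124
No other subset beats 471.

Open C only; minimum total cost 471.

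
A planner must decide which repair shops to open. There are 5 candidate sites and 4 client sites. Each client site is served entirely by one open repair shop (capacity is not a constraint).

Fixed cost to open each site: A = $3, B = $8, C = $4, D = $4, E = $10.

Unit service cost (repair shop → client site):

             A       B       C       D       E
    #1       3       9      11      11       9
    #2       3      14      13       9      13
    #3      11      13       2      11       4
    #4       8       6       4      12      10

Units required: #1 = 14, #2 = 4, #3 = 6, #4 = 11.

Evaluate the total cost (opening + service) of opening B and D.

Total cost: 306

Each client site is assigned to its cheapest site among the open ones.
{B, D}: #1→B 9·14=126, #2→D 9·4=36, #3→D 11·6=66, #4→B 6·11=66. Service 294; fixed 12; total 306.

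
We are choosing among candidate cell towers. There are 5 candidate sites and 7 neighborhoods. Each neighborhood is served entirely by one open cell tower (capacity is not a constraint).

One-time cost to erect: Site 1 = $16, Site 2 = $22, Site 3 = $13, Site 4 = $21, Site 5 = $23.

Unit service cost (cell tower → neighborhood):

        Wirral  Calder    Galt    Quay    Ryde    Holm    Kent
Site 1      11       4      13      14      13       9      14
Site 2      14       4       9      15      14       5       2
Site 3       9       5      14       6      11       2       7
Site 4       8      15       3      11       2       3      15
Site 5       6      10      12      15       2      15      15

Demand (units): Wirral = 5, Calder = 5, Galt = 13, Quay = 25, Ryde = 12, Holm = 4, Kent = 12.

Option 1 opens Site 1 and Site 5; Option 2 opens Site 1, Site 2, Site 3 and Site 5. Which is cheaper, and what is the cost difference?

Option 1: {Site 1, Site 5}: Wirral→Site 5 6·5=30, Calder→Site 1 4·5=20, Galt→Site 5 12·13=156, Quay→Site 1 14·25=350, Ryde→Site 5 2·12=24, Holm→Site 1 9·4=36, Kent→Site 1 14·12=168. Service 784; fixed 39; total 823.
Option 2: {Site 1, Site 2, Site 3, Site 5}: Wirral→Site 5 6·5=30, Calder→Site 1 4·5=20, Galt→Site 2 9·13=117, Quay→Site 3 6·25=150, Ryde→Site 5 2·12=24, Holm→Site 3 2·4=8, Kent→Site 2 2·12=24. Service 373; fixed 74; total 447.
Difference: |823 − 447| = 376.

Option 2 is cheaper by 376.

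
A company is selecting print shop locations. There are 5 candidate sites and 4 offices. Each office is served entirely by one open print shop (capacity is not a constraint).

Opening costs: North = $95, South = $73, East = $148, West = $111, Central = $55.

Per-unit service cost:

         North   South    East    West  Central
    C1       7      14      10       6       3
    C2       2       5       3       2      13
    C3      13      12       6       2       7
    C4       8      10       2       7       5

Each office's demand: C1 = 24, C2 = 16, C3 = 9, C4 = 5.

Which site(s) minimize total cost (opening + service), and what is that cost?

For any fixed open set, each office goes to its cheapest open site; total = fixed + service.
{West, Central}: C1→Central 3·24=72, C2→West 2·16=32, C3→West 2·9=18, C4→Central 5·5=25. Service 147; fixed 166; total 313.
{West}: service 229 + fixed 111 = 340
{North, Central}: C1→Central 3·24=72, C2→North 2·16=32, C3→Central 7·9=63, C4→Central 5·5=25. Service 192; fixed 150; total 342.
{North, South, East, West, Central}: service 132 + fixed 482 = 614
No other subset beats 313.

Open West and Central; minimum total cost 313.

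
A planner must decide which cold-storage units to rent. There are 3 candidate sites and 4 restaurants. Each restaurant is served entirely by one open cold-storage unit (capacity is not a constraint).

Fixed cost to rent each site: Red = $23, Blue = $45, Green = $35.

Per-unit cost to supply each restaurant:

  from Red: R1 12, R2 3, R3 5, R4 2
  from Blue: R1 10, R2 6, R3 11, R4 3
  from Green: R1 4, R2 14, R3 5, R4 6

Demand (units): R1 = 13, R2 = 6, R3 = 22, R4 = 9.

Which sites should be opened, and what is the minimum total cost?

Open Red and Green; minimum total cost 256.

For any fixed open set, each restaurant goes to its cheapest open site; total = fixed + service.
{Red, Green}: R1→Green 4·13=52, R2→Red 3·6=18, R3→Red 5·22=110, R4→Red 2·9=18. Service 198; fixed 58; total 256.
{Red, Blue, Green}: R1→Green 4·13=52, R2→Red 3·6=18, R3→Red 5·22=110, R4→Red 2·9=18. Service 198; fixed 103; total 301.
{Blue, Green}: service 225 + fixed 80 = 305
{Red}: service 302 + fixed 23 = 325
No other subset beats 256.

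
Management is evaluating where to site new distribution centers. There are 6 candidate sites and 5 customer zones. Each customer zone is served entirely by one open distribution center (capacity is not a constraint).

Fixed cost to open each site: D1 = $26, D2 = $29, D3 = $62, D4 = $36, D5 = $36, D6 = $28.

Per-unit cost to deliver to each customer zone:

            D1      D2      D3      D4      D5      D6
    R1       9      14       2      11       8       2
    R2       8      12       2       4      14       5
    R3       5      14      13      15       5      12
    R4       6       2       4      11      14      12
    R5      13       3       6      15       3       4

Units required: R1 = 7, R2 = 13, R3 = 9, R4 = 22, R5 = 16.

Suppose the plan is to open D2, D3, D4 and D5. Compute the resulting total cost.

Total cost: 340

Each customer zone is assigned to its cheapest site among the open ones.
{D2, D3, D4, D5}: R1→D3 2·7=14, R2→D3 2·13=26, R3→D5 5·9=45, R4→D2 2·22=44, R5→D2 3·16=48. Service 177; fixed 163; total 340.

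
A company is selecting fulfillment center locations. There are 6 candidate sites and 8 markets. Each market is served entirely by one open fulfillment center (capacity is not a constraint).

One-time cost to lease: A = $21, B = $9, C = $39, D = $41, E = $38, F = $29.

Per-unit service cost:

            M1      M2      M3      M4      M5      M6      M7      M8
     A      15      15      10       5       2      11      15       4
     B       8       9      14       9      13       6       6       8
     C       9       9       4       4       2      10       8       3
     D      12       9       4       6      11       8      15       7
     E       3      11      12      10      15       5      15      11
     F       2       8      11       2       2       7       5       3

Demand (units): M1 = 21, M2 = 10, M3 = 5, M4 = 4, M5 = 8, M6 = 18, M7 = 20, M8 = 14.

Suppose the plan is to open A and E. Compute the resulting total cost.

Total cost: 764

Each market is assigned to its cheapest site among the open ones.
{A, E}: M1→E 3·21=63, M2→E 11·10=110, M3→A 10·5=50, M4→A 5·4=20, M5→A 2·8=16, M6→E 5·18=90, M7→A 15·20=300, M8→A 4·14=56. Service 705; fixed 59; total 764.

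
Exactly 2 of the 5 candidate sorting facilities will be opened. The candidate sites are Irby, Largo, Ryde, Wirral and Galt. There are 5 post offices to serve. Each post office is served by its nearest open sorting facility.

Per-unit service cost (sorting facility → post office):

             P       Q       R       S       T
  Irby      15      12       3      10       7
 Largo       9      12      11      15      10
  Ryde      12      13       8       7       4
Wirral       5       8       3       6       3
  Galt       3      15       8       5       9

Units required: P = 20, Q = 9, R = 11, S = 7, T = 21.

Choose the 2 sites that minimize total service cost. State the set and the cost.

With exactly 2 open, each post office uses its cheapest among the chosen.
{Wirral, Galt}: P→Galt 3·20=60, Q→Wirral 8·9=72, R→Wirral 3·11=33, S→Galt 5·7=35, T→Wirral 3·21=63. Service cost 263.
{Irby, Wirral}: service cost 310
{Largo, Wirral}: service cost 310
Among all 10 size-2 choices, {Wirral, Galt} is lowest.

Choose Wirral and Galt; total service cost 263.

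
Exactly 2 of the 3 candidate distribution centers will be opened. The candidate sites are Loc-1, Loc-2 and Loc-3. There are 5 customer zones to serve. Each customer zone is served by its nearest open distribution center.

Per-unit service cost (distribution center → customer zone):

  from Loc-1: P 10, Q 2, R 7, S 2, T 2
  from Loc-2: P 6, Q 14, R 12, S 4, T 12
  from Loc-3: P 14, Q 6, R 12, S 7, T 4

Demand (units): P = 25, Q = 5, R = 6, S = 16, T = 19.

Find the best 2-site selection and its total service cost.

Choose Loc-1 and Loc-2; total service cost 272.

With exactly 2 open, each customer zone uses its cheapest among the chosen.
{Loc-1, Loc-2}: P→Loc-2 6·25=150, Q→Loc-1 2·5=10, R→Loc-1 7·6=42, S→Loc-1 2·16=32, T→Loc-1 2·19=38. Service cost 272.
{Loc-1, Loc-3}: service cost 372
{Loc-2, Loc-3}: service cost 392
Among all 3 size-2 choices, {Loc-1, Loc-2} is lowest.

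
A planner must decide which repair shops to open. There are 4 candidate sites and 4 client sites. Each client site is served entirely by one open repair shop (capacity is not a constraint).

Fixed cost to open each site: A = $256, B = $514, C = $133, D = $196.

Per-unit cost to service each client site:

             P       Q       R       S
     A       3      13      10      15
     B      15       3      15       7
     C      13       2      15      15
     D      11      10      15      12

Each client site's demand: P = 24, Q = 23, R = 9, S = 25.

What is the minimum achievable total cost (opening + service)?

Minimum total cost: 972

For any fixed open set, each client site goes to its cheapest open site; total = fixed + service.
{A, C}: P→A 3·24=72, Q→C 2·23=46, R→A 10·9=90, S→A 15·25=375. Service 583; fixed 389; total 972.
{C}: P→C 13·24=312, Q→C 2·23=46, R→C 15·9=135, S→C 15·25=375. Service 868; fixed 133; total 1001.
{C, D}: service 745 + fixed 329 = 1074
{A, B, C, D}: service 383 + fixed 1099 = 1482
No other subset beats 972.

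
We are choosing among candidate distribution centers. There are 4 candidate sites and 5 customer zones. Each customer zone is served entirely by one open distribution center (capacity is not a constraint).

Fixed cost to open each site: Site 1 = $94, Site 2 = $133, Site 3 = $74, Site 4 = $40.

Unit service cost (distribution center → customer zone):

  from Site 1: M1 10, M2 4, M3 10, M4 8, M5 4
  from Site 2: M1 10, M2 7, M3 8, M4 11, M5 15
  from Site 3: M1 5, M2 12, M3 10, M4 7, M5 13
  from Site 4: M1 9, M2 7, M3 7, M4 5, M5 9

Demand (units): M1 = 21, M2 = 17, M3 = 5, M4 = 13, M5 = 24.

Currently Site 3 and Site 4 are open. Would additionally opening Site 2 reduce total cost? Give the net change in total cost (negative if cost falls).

Current service cost with {Site 3, Site 4}: 540.
Adding Site 2: each customer zone re-picks its cheapest; new service cost 540, saving 0.
Extra fixed cost: 133. Net change = 133 − 0 = 133.
(Totals: 654 → 787.)

No — net change +133 (cost rises by 133).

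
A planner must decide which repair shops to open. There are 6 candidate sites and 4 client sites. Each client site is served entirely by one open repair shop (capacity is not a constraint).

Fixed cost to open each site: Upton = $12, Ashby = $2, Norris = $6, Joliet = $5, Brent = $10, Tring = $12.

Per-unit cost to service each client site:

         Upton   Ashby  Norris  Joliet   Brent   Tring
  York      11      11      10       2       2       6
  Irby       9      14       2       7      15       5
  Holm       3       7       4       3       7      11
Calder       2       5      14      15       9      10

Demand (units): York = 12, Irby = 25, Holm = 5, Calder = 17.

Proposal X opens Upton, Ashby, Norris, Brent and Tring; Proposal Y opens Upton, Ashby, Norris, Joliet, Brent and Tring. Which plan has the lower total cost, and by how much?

Proposal X: {Upton, Ashby, Norris, Brent, Tring}: York→Brent 2·12=24, Irby→Norris 2·25=50, Holm→Upton 3·5=15, Calder→Upton 2·17=34. Service 123; fixed 42; total 165.
Proposal Y: {Upton, Ashby, Norris, Joliet, Brent, Tring}: York→Joliet 2·12=24, Irby→Norris 2·25=50, Holm→Upton 3·5=15, Calder→Upton 2·17=34. Service 123; fixed 47; total 170.
Difference: |165 − 170| = 5.

Proposal X is cheaper by 5.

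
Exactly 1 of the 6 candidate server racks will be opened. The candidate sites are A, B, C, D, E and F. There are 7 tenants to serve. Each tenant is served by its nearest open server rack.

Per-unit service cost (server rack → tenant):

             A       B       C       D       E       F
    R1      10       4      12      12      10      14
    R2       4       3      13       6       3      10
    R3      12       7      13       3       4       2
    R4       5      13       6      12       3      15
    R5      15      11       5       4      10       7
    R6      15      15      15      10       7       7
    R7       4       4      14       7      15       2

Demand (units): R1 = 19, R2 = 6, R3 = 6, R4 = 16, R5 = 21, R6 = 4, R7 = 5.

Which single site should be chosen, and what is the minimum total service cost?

Choose E only; total service cost 593.

With exactly 1 open, each tenant uses its cheapest among the chosen.
{E}: R1→E 10·19=190, R2→E 3·6=18, R3→E 4·6=24, R4→E 3·16=48, R5→E 10·21=210, R6→E 7·4=28, R7→E 15·5=75. Service cost 593.
{D}: service cost 633
{B}: service cost 655
Among all 6 size-1 choices, {E} is lowest.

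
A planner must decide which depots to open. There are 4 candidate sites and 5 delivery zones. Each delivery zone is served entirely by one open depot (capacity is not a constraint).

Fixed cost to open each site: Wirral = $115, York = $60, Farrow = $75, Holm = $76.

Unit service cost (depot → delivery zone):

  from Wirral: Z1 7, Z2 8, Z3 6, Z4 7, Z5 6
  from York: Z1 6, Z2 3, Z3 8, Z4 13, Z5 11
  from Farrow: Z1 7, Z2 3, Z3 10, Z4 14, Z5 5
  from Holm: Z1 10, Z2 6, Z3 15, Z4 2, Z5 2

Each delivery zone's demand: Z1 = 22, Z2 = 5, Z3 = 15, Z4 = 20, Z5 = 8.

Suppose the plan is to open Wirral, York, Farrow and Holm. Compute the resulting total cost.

Total cost: 619

Each delivery zone is assigned to its cheapest site among the open ones.
{Wirral, York, Farrow, Holm}: Z1→York 6·22=132, Z2→York 3·5=15, Z3→Wirral 6·15=90, Z4→Holm 2·20=40, Z5→Holm 2·8=16. Service 293; fixed 326; total 619.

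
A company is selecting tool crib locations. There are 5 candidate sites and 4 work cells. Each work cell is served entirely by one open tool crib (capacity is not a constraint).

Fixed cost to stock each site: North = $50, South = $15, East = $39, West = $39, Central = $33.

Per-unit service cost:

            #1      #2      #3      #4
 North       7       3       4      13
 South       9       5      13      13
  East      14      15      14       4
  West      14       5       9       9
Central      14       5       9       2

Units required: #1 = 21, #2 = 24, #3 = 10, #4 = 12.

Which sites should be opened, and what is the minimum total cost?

For any fixed open set, each work cell goes to its cheapest open site; total = fixed + service.
{North, Central}: #1→North 7·21=147, #2→North 3·24=72, #3→North 4·10=40, #4→Central 2·12=24. Service 283; fixed 83; total 366.
{North, South, Central}: service 283 + fixed 98 = 381
{North, East}: service 307 + fixed 89 = 396
{North, South, East, West, Central}: #1→North 7·21=147, #2→North 3·24=72, #3→North 4·10=40, #4→Central 2·12=24. Service 283; fixed 176; total 459.
No other subset beats 366.

Open North and Central; minimum total cost 366.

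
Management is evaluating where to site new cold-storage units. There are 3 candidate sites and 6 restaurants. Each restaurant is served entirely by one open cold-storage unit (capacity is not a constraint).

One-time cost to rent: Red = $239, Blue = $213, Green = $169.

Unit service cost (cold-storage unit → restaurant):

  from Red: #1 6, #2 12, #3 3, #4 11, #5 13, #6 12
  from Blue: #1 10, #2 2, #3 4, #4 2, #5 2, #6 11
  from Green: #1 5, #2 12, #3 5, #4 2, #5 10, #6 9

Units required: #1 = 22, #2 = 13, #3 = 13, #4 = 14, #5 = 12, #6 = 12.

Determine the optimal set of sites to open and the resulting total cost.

For any fixed open set, each restaurant goes to its cheapest open site; total = fixed + service.
{Blue}: #1→Blue 10·22=220, #2→Blue 2·13=26, #3→Blue 4·13=52, #4→Blue 2·14=28, #5→Blue 2·12=24, #6→Blue 11·12=132. Service 482; fixed 213; total 695.
{Blue, Green}: service 348 + fixed 382 = 730
{Green}: service 587 + fixed 169 = 756
{Red, Blue, Green}: service 335 + fixed 621 = 956
No other subset beats 695.

Open Blue only; minimum total cost 695.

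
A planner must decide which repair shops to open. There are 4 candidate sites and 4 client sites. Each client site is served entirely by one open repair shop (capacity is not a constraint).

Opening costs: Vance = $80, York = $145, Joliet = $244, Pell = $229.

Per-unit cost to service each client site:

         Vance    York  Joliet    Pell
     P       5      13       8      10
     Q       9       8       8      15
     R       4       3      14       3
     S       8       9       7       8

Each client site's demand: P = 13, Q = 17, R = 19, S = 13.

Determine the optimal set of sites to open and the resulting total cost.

For any fixed open set, each client site goes to its cheapest open site; total = fixed + service.
{Vance}: P→Vance 5·13=65, Q→Vance 9·17=153, R→Vance 4·19=76, S→Vance 8·13=104. Service 398; fixed 80; total 478.
{Vance, York}: service 362 + fixed 225 = 587
{York}: service 479 + fixed 145 = 624
{Vance, York, Joliet, Pell}: P→Vance 5·13=65, Q→York 8·17=136, R→York 3·19=57, S→Joliet 7·13=91. Service 349; fixed 698; total 1047.
No other subset beats 478.

Open Vance only; minimum total cost 478.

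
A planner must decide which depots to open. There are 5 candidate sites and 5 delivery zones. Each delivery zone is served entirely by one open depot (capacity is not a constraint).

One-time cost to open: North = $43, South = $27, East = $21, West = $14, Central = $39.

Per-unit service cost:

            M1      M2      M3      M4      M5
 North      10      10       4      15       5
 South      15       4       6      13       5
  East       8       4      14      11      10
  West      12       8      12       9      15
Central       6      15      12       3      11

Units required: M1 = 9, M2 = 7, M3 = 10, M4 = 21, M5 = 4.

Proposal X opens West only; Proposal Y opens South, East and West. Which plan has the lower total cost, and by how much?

Proposal Y is cheaper by 116.

Proposal X: {West}: M1→West 12·9=108, M2→West 8·7=56, M3→West 12·10=120, M4→West 9·21=189, M5→West 15·4=60. Service 533; fixed 14; total 547.
Proposal Y: {South, East, West}: M1→East 8·9=72, M2→South 4·7=28, M3→South 6·10=60, M4→West 9·21=189, M5→South 5·4=20. Service 369; fixed 62; total 431.
Difference: |547 − 431| = 116.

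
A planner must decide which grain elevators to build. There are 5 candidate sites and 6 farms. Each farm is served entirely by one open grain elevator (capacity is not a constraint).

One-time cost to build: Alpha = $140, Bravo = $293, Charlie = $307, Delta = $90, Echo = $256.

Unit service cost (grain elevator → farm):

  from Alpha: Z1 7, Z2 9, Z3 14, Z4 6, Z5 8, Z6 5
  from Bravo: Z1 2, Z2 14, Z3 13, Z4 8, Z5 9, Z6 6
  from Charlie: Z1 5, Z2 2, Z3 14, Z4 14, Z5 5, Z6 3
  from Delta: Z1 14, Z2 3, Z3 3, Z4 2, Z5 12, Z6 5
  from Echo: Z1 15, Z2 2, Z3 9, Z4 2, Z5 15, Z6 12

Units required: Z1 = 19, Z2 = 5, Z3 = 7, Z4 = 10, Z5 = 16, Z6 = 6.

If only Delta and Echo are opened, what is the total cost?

Each farm is assigned to its cheapest site among the open ones.
{Delta, Echo}: Z1→Delta 14·19=266, Z2→Echo 2·5=10, Z3→Delta 3·7=21, Z4→Delta 2·10=20, Z5→Delta 12·16=192, Z6→Delta 5·6=30. Service 539; fixed 346; total 885.

Total cost: 885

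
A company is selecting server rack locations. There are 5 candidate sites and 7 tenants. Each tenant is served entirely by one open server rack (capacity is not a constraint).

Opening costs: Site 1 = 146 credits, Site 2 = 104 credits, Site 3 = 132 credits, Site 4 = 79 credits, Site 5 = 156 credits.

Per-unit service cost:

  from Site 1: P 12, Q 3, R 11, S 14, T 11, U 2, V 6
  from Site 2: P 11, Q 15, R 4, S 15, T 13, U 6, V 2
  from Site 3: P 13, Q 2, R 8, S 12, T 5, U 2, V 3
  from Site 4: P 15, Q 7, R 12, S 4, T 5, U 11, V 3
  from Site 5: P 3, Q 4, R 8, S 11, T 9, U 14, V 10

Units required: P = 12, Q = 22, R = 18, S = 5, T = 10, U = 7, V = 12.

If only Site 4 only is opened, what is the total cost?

Total cost: 812

Each tenant is assigned to its cheapest site among the open ones.
{Site 4}: P→Site 4 15·12=180, Q→Site 4 7·22=154, R→Site 4 12·18=216, S→Site 4 4·5=20, T→Site 4 5·10=50, U→Site 4 11·7=77, V→Site 4 3·12=36. Service 733; fixed 79; total 812.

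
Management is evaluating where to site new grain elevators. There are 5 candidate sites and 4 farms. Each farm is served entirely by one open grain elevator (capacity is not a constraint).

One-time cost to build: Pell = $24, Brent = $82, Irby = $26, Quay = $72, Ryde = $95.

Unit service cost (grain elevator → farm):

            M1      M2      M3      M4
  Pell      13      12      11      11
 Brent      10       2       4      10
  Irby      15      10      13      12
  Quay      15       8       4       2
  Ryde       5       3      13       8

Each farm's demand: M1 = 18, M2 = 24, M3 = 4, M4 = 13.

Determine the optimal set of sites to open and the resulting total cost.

For any fixed open set, each farm goes to its cheapest open site; total = fixed + service.
{Quay, Ryde}: M1→Ryde 5·18=90, M2→Ryde 3·24=72, M3→Quay 4·4=16, M4→Quay 2·13=26. Service 204; fixed 167; total 371.
{Pell, Quay, Ryde}: service 204 + fixed 191 = 395
{Irby, Quay, Ryde}: service 204 + fixed 193 = 397
{Pell, Brent, Irby, Quay, Ryde}: service 180 + fixed 299 = 479
No other subset beats 371.

Open Quay and Ryde; minimum total cost 371.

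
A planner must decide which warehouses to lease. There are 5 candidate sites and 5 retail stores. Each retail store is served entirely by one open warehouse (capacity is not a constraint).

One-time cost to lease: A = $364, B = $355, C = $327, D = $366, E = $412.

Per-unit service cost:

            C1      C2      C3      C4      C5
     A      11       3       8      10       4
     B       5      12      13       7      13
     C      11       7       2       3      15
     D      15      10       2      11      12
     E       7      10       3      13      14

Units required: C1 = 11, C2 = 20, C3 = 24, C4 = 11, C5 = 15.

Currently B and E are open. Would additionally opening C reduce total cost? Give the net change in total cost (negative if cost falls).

No — net change +199 (cost rises by 199).

Current service cost with {B, E}: 599.
Adding C: each retail store re-picks its cheapest; new service cost 471, saving 128.
Extra fixed cost: 327. Net change = 327 − 128 = 199.
(Totals: 1366 → 1565.)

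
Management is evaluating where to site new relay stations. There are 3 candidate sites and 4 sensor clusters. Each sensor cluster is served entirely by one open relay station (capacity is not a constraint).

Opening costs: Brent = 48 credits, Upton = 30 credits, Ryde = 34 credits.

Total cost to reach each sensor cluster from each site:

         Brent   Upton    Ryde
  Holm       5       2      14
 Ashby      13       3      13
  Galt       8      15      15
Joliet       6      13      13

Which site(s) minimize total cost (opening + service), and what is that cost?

Open Upton only; minimum total cost 63.

For any fixed open set, each sensor cluster goes to its cheapest open site; total = fixed + service.
{Upton}: Holm→Upton 2, Ashby→Upton 3, Galt→Upton 15, Joliet→Upton 13. Service 33; fixed 30; total 63.
{Brent}: Holm→Brent 5, Ashby→Brent 13, Galt→Brent 8, Joliet→Brent 6. Service 32; fixed 48; total 80.
{Ryde}: service 55 + fixed 34 = 89
{Brent, Upton, Ryde}: service 19 + fixed 112 = 131
No other subset beats 63.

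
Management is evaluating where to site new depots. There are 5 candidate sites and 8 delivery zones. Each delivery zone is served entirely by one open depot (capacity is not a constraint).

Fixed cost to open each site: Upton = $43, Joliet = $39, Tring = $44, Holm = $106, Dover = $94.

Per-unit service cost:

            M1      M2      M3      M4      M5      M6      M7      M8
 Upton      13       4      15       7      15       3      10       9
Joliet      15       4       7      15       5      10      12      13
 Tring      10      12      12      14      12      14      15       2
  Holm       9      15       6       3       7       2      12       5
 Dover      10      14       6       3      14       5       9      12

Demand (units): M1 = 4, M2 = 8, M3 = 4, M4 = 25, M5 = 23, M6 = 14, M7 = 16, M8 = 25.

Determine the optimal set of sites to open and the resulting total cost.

Open Joliet, Tring and Dover; minimum total cost 727.

For any fixed open set, each delivery zone goes to its cheapest open site; total = fixed + service.
{Joliet, Tring, Dover}: M1→Tring 10·4=40, M2→Joliet 4·8=32, M3→Dover 6·4=24, M4→Dover 3·25=75, M5→Joliet 5·23=115, M6→Dover 5·14=70, M7→Dover 9·16=144, M8→Tring 2·25=50. Service 550; fixed 177; total 727.
{Joliet, Tring, Holm}: service 552 + fixed 189 = 741
{Upton, Joliet, Tring, Dover}: M1→Tring 10·4=40, M2→Upton 4·8=32, M3→Dover 6·4=24, M4→Dover 3·25=75, M5→Joliet 5·23=115, M6→Upton 3·14=42, M7→Dover 9·16=144, M8→Tring 2·25=50. Service 522; fixed 220; total 742.
{Upton, Joliet, Tring, Holm, Dover}: service 504 + fixed 326 = 830
No other subset beats 727.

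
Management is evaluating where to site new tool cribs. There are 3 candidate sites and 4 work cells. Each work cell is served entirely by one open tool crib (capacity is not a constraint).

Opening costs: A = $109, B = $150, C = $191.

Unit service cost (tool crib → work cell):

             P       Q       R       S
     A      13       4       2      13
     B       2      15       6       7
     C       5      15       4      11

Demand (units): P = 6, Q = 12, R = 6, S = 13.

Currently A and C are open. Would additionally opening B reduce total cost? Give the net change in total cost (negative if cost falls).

Current service cost with {A, C}: 233.
Adding B: each work cell re-picks its cheapest; new service cost 163, saving 70.
Extra fixed cost: 150. Net change = 150 − 70 = 80.
(Totals: 533 → 613.)

No — net change +80 (cost rises by 80).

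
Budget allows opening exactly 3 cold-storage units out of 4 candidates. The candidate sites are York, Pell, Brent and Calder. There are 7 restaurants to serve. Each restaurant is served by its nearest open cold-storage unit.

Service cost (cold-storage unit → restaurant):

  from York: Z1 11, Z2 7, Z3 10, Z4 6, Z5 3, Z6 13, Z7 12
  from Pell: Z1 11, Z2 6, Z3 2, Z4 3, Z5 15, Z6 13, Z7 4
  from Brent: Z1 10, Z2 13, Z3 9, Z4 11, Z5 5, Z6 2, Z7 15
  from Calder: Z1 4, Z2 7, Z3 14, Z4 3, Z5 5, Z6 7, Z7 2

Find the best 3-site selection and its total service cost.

Choose Pell, Brent and Calder; total service cost 24.

With exactly 3 open, each restaurant uses its cheapest among the chosen.
{Pell, Brent, Calder}: Z1→Calder 4, Z2→Pell 6, Z3→Pell 2, Z4→Pell 3, Z5→Brent 5, Z6→Brent 2, Z7→Calder 2. Service cost 24.
{York, Pell, Calder}: service cost 27
{York, Pell, Brent}: service cost 30
Among all 4 size-3 choices, {Pell, Brent, Calder} is lowest.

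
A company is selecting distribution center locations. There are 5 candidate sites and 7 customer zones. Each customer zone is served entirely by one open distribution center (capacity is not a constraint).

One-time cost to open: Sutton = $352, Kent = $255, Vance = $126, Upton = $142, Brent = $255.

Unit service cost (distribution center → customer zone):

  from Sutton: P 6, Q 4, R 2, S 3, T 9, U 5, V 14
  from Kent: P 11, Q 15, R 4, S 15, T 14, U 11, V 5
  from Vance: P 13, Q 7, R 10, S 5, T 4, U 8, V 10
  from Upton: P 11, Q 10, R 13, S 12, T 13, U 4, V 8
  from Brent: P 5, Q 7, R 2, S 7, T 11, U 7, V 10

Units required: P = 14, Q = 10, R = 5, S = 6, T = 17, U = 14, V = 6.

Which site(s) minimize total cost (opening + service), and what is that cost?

Open Vance only; minimum total cost 698.

For any fixed open set, each customer zone goes to its cheapest open site; total = fixed + service.
{Vance}: P→Vance 13·14=182, Q→Vance 7·10=70, R→Vance 10·5=50, S→Vance 5·6=30, T→Vance 4·17=68, U→Vance 8·14=112, V→Vance 10·6=60. Service 572; fixed 126; total 698.
{Vance, Upton}: service 476 + fixed 268 = 744
{Vance, Brent}: service 406 + fixed 381 = 787
{Sutton, Kent, Vance, Upton, Brent}: P→Brent 5·14=70, Q→Sutton 4·10=40, R→Sutton 2·5=10, S→Sutton 3·6=18, T→Vance 4·17=68, U→Upton 4·14=56, V→Kent 5·6=30. Service 292; fixed 1130; total 1422.
No other subset beats 698.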